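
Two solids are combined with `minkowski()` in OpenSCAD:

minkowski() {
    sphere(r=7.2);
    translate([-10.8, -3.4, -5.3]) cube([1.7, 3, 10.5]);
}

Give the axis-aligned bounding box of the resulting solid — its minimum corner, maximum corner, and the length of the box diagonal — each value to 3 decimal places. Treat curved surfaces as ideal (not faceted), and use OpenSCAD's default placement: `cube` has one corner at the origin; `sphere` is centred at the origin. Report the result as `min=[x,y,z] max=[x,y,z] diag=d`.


A = translate([-10.8, -3.4, -5.3]) cube([1.7, 3, 10.5]) → bbox [-10.8,-3.4,-5.3] .. [-9.1,-0.4,5.2]
B = sphere(r=7.2) → bbox [-7.2,-7.2,-7.2] .. [7.2,7.2,7.2]
lo = A.lo+B.lo = [-10.8-7.2, -3.4-7.2, -5.3-7.2] = [-18.000,-10.600,-12.500]
hi = A.hi+B.hi = [-9.1+7.2, -0.4+7.2, 5.2+7.2] = [-1.900,6.800,12.400]
diag = √(16.1²+17.4²+24.9²) = √1181.98 = 34.380

min=[-18.000,-10.600,-12.500] max=[-1.900,6.800,12.400] diag=34.380


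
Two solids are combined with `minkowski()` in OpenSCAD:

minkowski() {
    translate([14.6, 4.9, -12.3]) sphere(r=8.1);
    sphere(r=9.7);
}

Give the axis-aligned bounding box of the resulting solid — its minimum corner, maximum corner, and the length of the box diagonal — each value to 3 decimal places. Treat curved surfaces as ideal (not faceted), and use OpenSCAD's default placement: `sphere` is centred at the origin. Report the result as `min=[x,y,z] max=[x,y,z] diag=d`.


min=[-3.200,-12.900,-30.100] max=[32.400,22.700,5.500] diag=61.661

A = translate([14.6, 4.9, -12.3]) sphere(r=8.1) → bbox [6.5,-3.2,-20.4] .. [22.7,13,-4.2]
B = sphere(r=9.7) → bbox [-9.7,-9.7,-9.7] .. [9.7,9.7,9.7]
lo = A.lo+B.lo = [6.5-9.7, -3.2-9.7, -20.4-9.7] = [-3.200,-12.900,-30.100]
hi = A.hi+B.hi = [22.7+9.7, 13+9.7, -4.2+9.7] = [32.400,22.700,5.500]
diag = √(35.6²+35.6²+35.6²) = √3802.08 = 61.661


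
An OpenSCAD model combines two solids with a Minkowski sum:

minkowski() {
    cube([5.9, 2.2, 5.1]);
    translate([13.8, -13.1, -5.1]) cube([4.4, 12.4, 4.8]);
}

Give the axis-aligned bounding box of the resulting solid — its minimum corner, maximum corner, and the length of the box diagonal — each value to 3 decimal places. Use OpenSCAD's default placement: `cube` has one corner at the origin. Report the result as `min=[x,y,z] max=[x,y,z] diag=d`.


min=[13.800,-13.100,-5.100] max=[24.100,1.500,4.800] diag=20.427

A = translate([13.8, -13.1, -5.1]) cube([4.4, 12.4, 4.8]) → bbox [13.8,-13.1,-5.1] .. [18.2,-0.7,-0.3]
B = cube([5.9, 2.2, 5.1]) → bbox [0,0,0] .. [5.9,2.2,5.1]
lo = A.lo+B.lo = [13.8+0, -13.1+0, -5.1+0] = [13.800,-13.100,-5.100]
hi = A.hi+B.hi = [18.2+5.9, -0.7+2.2, -0.3+5.1] = [24.100,1.500,4.800]
diag = √(10.3²+14.6²+9.9²) = √417.26 = 20.427


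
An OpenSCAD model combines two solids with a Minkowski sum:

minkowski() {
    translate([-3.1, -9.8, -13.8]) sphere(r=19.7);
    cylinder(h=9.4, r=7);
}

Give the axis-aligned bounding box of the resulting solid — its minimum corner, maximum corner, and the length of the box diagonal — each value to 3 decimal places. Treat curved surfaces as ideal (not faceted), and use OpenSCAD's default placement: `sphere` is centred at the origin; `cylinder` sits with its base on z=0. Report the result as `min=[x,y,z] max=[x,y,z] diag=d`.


min=[-29.800,-36.500,-33.500] max=[23.600,16.900,15.300] diag=89.914

A = translate([-3.1, -9.8, -13.8]) sphere(r=19.7) → bbox [-22.8,-29.5,-33.5] .. [16.6,9.9,5.9]
B = cylinder(h=9.4, r=7) → bbox [-7,-7,0] .. [7,7,9.4]
lo = A.lo+B.lo = [-22.8-7, -29.5-7, -33.5+0] = [-29.800,-36.500,-33.500]
hi = A.hi+B.hi = [16.6+7, 9.9+7, 5.9+9.4] = [23.600,16.900,15.300]
diag = √(53.4²+53.4²+48.8²) = √8084.56 = 89.914


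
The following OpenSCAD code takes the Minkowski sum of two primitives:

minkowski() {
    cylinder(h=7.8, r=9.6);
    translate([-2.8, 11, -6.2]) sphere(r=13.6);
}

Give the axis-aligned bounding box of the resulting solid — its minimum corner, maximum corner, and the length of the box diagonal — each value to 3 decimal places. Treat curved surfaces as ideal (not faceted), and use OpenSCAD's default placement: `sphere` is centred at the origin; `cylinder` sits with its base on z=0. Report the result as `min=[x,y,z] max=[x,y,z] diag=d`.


A = translate([-2.8, 11, -6.2]) sphere(r=13.6) → bbox [-16.4,-2.6,-19.8] .. [10.8,24.6,7.4]
B = cylinder(h=7.8, r=9.6) → bbox [-9.6,-9.6,0] .. [9.6,9.6,7.8]
lo = A.lo+B.lo = [-16.4-9.6, -2.6-9.6, -19.8+0] = [-26.000,-12.200,-19.800]
hi = A.hi+B.hi = [10.8+9.6, 24.6+9.6, 7.4+7.8] = [20.400,34.200,15.200]
diag = √(46.4²+46.4²+35²) = √5530.92 = 74.370

min=[-26.000,-12.200,-19.800] max=[20.400,34.200,15.200] diag=74.370


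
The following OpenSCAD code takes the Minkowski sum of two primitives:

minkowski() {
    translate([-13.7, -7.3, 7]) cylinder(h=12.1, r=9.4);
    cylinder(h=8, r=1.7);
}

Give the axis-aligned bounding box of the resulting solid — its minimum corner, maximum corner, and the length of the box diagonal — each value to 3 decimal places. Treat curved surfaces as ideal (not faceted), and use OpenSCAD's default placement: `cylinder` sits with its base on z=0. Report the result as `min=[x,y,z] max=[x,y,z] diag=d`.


A = translate([-13.7, -7.3, 7]) cylinder(h=12.1, r=9.4) → bbox [-23.1,-16.7,7] .. [-4.3,2.1,19.1]
B = cylinder(h=8, r=1.7) → bbox [-1.7,-1.7,0] .. [1.7,1.7,8]
lo = A.lo+B.lo = [-23.1-1.7, -16.7-1.7, 7+0] = [-24.800,-18.400,7.000]
hi = A.hi+B.hi = [-4.3+1.7, 2.1+1.7, 19.1+8] = [-2.600,3.800,27.100]
diag = √(22.2²+22.2²+20.1²) = √1389.69 = 37.279

min=[-24.800,-18.400,7.000] max=[-2.600,3.800,27.100] diag=37.279


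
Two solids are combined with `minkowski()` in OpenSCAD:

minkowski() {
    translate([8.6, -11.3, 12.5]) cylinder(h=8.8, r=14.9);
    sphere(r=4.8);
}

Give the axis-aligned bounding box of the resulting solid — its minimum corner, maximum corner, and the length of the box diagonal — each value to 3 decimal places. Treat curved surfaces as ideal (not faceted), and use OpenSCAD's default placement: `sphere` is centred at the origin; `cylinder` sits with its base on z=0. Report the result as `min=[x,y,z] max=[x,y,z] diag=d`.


A = translate([8.6, -11.3, 12.5]) cylinder(h=8.8, r=14.9) → bbox [-6.3,-26.2,12.5] .. [23.5,3.6,21.3]
B = sphere(r=4.8) → bbox [-4.8,-4.8,-4.8] .. [4.8,4.8,4.8]
lo = A.lo+B.lo = [-6.3-4.8, -26.2-4.8, 12.5-4.8] = [-11.100,-31.000,7.700]
hi = A.hi+B.hi = [23.5+4.8, 3.6+4.8, 21.3+4.8] = [28.300,8.400,26.100]
diag = √(39.4²+39.4²+18.4²) = √3443.28 = 58.679

min=[-11.100,-31.000,7.700] max=[28.300,8.400,26.100] diag=58.679


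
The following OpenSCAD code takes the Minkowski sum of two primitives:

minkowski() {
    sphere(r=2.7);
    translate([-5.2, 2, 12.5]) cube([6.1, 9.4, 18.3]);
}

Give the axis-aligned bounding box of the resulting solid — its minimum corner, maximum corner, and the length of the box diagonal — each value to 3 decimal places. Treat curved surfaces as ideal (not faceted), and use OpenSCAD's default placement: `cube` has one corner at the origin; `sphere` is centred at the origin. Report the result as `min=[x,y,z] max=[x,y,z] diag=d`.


A = translate([-5.2, 2, 12.5]) cube([6.1, 9.4, 18.3]) → bbox [-5.2,2,12.5] .. [0.9,11.4,30.8]
B = sphere(r=2.7) → bbox [-2.7,-2.7,-2.7] .. [2.7,2.7,2.7]
lo = A.lo+B.lo = [-5.2-2.7, 2-2.7, 12.5-2.7] = [-7.900,-0.700,9.800]
hi = A.hi+B.hi = [0.9+2.7, 11.4+2.7, 30.8+2.7] = [3.600,14.100,33.500]
diag = √(11.5²+14.8²+23.7²) = √912.98 = 30.216

min=[-7.900,-0.700,9.800] max=[3.600,14.100,33.500] diag=30.216


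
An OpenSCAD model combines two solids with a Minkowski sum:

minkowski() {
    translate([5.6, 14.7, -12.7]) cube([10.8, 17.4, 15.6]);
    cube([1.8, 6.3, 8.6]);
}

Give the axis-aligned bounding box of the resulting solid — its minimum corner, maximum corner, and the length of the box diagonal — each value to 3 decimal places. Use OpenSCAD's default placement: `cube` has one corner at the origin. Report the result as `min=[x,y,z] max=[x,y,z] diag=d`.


min=[5.600,14.700,-12.700] max=[18.200,38.400,11.500] diag=36.140

A = translate([5.6, 14.7, -12.7]) cube([10.8, 17.4, 15.6]) → bbox [5.6,14.7,-12.7] .. [16.4,32.1,2.9]
B = cube([1.8, 6.3, 8.6]) → bbox [0,0,0] .. [1.8,6.3,8.6]
lo = A.lo+B.lo = [5.6+0, 14.7+0, -12.7+0] = [5.600,14.700,-12.700]
hi = A.hi+B.hi = [16.4+1.8, 32.1+6.3, 2.9+8.6] = [18.200,38.400,11.500]
diag = √(12.6²+23.7²+24.2²) = √1306.09 = 36.140


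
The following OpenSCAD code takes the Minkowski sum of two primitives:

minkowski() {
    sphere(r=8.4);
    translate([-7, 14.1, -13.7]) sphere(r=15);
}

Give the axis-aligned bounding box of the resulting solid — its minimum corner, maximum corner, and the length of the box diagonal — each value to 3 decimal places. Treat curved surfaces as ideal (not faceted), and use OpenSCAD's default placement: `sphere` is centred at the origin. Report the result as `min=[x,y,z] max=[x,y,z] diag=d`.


A = translate([-7, 14.1, -13.7]) sphere(r=15) → bbox [-22,-0.9,-28.7] .. [8,29.1,1.3]
B = sphere(r=8.4) → bbox [-8.4,-8.4,-8.4] .. [8.4,8.4,8.4]
lo = A.lo+B.lo = [-22-8.4, -0.9-8.4, -28.7-8.4] = [-30.400,-9.300,-37.100]
hi = A.hi+B.hi = [8+8.4, 29.1+8.4, 1.3+8.4] = [16.400,37.500,9.700]
diag = √(46.8²+46.8²+46.8²) = √6570.72 = 81.060

min=[-30.400,-9.300,-37.100] max=[16.400,37.500,9.700] diag=81.060


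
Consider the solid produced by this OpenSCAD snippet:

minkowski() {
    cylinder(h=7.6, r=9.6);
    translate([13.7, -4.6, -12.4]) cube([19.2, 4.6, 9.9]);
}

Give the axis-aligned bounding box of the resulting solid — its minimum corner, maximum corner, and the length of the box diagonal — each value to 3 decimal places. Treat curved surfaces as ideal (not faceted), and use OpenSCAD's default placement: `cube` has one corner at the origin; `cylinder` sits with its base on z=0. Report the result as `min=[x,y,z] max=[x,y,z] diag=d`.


A = translate([13.7, -4.6, -12.4]) cube([19.2, 4.6, 9.9]) → bbox [13.7,-4.6,-12.4] .. [32.9,0,-2.5]
B = cylinder(h=7.6, r=9.6) → bbox [-9.6,-9.6,0] .. [9.6,9.6,7.6]
lo = A.lo+B.lo = [13.7-9.6, -4.6-9.6, -12.4+0] = [4.100,-14.200,-12.400]
hi = A.hi+B.hi = [32.9+9.6, 0+9.6, -2.5+7.6] = [42.500,9.600,5.100]
diag = √(38.4²+23.8²+17.5²) = √2347.25 = 48.448

min=[4.100,-14.200,-12.400] max=[42.500,9.600,5.100] diag=48.448


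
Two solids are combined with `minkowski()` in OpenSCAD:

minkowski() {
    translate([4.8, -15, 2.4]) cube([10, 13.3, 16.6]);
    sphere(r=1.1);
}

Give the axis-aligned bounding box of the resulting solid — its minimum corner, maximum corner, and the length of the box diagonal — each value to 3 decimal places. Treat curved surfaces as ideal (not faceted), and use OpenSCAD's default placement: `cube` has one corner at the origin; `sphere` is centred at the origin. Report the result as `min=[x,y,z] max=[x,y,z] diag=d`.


min=[3.700,-16.100,1.300] max=[15.900,-0.600,20.100] diag=27.249

A = translate([4.8, -15, 2.4]) cube([10, 13.3, 16.6]) → bbox [4.8,-15,2.4] .. [14.8,-1.7,19]
B = sphere(r=1.1) → bbox [-1.1,-1.1,-1.1] .. [1.1,1.1,1.1]
lo = A.lo+B.lo = [4.8-1.1, -15-1.1, 2.4-1.1] = [3.700,-16.100,1.300]
hi = A.hi+B.hi = [14.8+1.1, -1.7+1.1, 19+1.1] = [15.900,-0.600,20.100]
diag = √(12.2²+15.5²+18.8²) = √742.53 = 27.249


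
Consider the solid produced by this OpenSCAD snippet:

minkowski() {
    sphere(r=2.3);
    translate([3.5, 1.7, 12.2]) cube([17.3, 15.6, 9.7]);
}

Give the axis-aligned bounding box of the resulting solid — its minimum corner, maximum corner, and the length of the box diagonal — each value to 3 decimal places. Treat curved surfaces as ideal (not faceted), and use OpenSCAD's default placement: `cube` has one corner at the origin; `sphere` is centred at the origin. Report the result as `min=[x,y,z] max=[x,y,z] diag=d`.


min=[1.200,-0.600,9.900] max=[23.100,19.600,24.200] diag=33.048

A = translate([3.5, 1.7, 12.2]) cube([17.3, 15.6, 9.7]) → bbox [3.5,1.7,12.2] .. [20.8,17.3,21.9]
B = sphere(r=2.3) → bbox [-2.3,-2.3,-2.3] .. [2.3,2.3,2.3]
lo = A.lo+B.lo = [3.5-2.3, 1.7-2.3, 12.2-2.3] = [1.200,-0.600,9.900]
hi = A.hi+B.hi = [20.8+2.3, 17.3+2.3, 21.9+2.3] = [23.100,19.600,24.200]
diag = √(21.9²+20.2²+14.3²) = √1092.14 = 33.048


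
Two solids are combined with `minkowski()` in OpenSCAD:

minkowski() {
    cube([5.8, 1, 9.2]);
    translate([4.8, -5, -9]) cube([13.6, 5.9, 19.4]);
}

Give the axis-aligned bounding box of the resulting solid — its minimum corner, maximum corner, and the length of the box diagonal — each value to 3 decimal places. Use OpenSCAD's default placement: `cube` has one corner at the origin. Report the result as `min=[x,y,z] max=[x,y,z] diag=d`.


A = translate([4.8, -5, -9]) cube([13.6, 5.9, 19.4]) → bbox [4.8,-5,-9] .. [18.4,0.9,10.4]
B = cube([5.8, 1, 9.2]) → bbox [0,0,0] .. [5.8,1,9.2]
lo = A.lo+B.lo = [4.8+0, -5+0, -9+0] = [4.800,-5.000,-9.000]
hi = A.hi+B.hi = [18.4+5.8, 0.9+1, 10.4+9.2] = [24.200,1.900,19.600]
diag = √(19.4²+6.9²+28.6²) = √1241.93 = 35.241

min=[4.800,-5.000,-9.000] max=[24.200,1.900,19.600] diag=35.241


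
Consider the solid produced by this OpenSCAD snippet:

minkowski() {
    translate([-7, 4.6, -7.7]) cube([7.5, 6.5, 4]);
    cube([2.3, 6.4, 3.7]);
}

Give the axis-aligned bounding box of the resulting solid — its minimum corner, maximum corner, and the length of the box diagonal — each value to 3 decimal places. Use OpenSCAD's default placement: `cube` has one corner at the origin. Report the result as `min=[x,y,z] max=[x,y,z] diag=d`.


A = translate([-7, 4.6, -7.7]) cube([7.5, 6.5, 4]) → bbox [-7,4.6,-7.7] .. [0.5,11.1,-3.7]
B = cube([2.3, 6.4, 3.7]) → bbox [0,0,0] .. [2.3,6.4,3.7]
lo = A.lo+B.lo = [-7+0, 4.6+0, -7.7+0] = [-7.000,4.600,-7.700]
hi = A.hi+B.hi = [0.5+2.3, 11.1+6.4, -3.7+3.7] = [2.800,17.500,0.000]
diag = √(9.8²+12.9²+7.7²) = √321.74 = 17.937

min=[-7.000,4.600,-7.700] max=[2.800,17.500,0.000] diag=17.937


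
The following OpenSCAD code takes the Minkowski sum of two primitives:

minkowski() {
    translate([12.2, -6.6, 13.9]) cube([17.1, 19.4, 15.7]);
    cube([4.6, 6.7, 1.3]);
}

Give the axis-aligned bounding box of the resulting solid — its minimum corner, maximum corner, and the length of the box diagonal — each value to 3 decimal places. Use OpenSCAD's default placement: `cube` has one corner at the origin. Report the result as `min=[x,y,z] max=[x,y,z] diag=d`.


min=[12.200,-6.600,13.900] max=[33.900,19.500,30.900] diag=37.962

A = translate([12.2, -6.6, 13.9]) cube([17.1, 19.4, 15.7]) → bbox [12.2,-6.6,13.9] .. [29.3,12.8,29.6]
B = cube([4.6, 6.7, 1.3]) → bbox [0,0,0] .. [4.6,6.7,1.3]
lo = A.lo+B.lo = [12.2+0, -6.6+0, 13.9+0] = [12.200,-6.600,13.900]
hi = A.hi+B.hi = [29.3+4.6, 12.8+6.7, 29.6+1.3] = [33.900,19.500,30.900]
diag = √(21.7²+26.1²+17²) = √1441.1 = 37.962


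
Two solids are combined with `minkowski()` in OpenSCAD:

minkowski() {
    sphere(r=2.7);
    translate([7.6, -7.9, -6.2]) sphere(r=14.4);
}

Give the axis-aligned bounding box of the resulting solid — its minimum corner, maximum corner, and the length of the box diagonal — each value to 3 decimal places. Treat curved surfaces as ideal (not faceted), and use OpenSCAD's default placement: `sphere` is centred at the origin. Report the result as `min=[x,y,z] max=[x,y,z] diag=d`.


min=[-9.500,-25.000,-23.300] max=[24.700,9.200,10.900] diag=59.236

A = translate([7.6, -7.9, -6.2]) sphere(r=14.4) → bbox [-6.8,-22.3,-20.6] .. [22,6.5,8.2]
B = sphere(r=2.7) → bbox [-2.7,-2.7,-2.7] .. [2.7,2.7,2.7]
lo = A.lo+B.lo = [-6.8-2.7, -22.3-2.7, -20.6-2.7] = [-9.500,-25.000,-23.300]
hi = A.hi+B.hi = [22+2.7, 6.5+2.7, 8.2+2.7] = [24.700,9.200,10.900]
diag = √(34.2²+34.2²+34.2²) = √3508.92 = 59.236


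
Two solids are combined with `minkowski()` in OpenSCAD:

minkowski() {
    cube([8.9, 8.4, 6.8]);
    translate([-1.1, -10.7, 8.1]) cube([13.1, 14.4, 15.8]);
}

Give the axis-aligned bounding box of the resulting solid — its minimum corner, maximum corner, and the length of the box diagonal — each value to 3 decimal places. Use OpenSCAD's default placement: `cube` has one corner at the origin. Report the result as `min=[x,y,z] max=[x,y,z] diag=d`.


min=[-1.100,-10.700,8.100] max=[20.900,12.100,30.700] diag=38.918

A = translate([-1.1, -10.7, 8.1]) cube([13.1, 14.4, 15.8]) → bbox [-1.1,-10.7,8.1] .. [12,3.7,23.9]
B = cube([8.9, 8.4, 6.8]) → bbox [0,0,0] .. [8.9,8.4,6.8]
lo = A.lo+B.lo = [-1.1+0, -10.7+0, 8.1+0] = [-1.100,-10.700,8.100]
hi = A.hi+B.hi = [12+8.9, 3.7+8.4, 23.9+6.8] = [20.900,12.100,30.700]
diag = √(22²+22.8²+22.6²) = √1514.6 = 38.918


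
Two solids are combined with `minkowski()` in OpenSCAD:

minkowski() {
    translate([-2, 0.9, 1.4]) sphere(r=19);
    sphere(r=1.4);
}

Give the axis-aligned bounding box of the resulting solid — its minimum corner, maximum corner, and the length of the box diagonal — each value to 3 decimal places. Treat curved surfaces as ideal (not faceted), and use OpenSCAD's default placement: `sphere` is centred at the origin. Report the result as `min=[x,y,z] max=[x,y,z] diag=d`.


min=[-22.400,-19.500,-19.000] max=[18.400,21.300,21.800] diag=70.668

A = translate([-2, 0.9, 1.4]) sphere(r=19) → bbox [-21,-18.1,-17.6] .. [17,19.9,20.4]
B = sphere(r=1.4) → bbox [-1.4,-1.4,-1.4] .. [1.4,1.4,1.4]
lo = A.lo+B.lo = [-21-1.4, -18.1-1.4, -17.6-1.4] = [-22.400,-19.500,-19.000]
hi = A.hi+B.hi = [17+1.4, 19.9+1.4, 20.4+1.4] = [18.400,21.300,21.800]
diag = √(40.8²+40.8²+40.8²) = √4993.92 = 70.668


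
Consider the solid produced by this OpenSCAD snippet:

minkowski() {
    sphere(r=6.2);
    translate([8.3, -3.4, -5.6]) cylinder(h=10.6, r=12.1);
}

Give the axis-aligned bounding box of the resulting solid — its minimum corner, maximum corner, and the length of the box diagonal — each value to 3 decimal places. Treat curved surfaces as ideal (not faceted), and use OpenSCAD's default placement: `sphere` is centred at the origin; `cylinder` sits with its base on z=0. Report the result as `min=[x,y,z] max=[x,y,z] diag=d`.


min=[-10.000,-21.700,-11.800] max=[26.600,14.900,11.200] diag=56.640

A = translate([8.3, -3.4, -5.6]) cylinder(h=10.6, r=12.1) → bbox [-3.8,-15.5,-5.6] .. [20.4,8.7,5]
B = sphere(r=6.2) → bbox [-6.2,-6.2,-6.2] .. [6.2,6.2,6.2]
lo = A.lo+B.lo = [-3.8-6.2, -15.5-6.2, -5.6-6.2] = [-10.000,-21.700,-11.800]
hi = A.hi+B.hi = [20.4+6.2, 8.7+6.2, 5+6.2] = [26.600,14.900,11.200]
diag = √(36.6²+36.6²+23²) = √3208.12 = 56.640


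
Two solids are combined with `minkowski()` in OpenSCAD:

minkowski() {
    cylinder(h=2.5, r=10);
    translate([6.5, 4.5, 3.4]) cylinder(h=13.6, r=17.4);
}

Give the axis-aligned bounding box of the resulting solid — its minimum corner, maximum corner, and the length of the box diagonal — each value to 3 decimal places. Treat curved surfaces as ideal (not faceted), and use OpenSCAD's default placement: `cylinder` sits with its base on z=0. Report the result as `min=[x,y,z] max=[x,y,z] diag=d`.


A = translate([6.5, 4.5, 3.4]) cylinder(h=13.6, r=17.4) → bbox [-10.9,-12.9,3.4] .. [23.9,21.9,17]
B = cylinder(h=2.5, r=10) → bbox [-10,-10,0] .. [10,10,2.5]
lo = A.lo+B.lo = [-10.9-10, -12.9-10, 3.4+0] = [-20.900,-22.900,3.400]
hi = A.hi+B.hi = [23.9+10, 21.9+10, 17+2.5] = [33.900,31.900,19.500]
diag = √(54.8²+54.8²+16.1²) = √6265.29 = 79.154

min=[-20.900,-22.900,3.400] max=[33.900,31.900,19.500] diag=79.154


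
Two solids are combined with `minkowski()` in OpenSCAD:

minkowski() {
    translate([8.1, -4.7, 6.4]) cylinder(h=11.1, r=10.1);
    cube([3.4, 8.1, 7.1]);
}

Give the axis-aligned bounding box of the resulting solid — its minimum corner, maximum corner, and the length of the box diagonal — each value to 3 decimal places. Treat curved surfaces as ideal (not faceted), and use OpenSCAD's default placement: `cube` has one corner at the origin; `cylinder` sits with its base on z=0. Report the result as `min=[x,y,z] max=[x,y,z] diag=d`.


min=[-2.000,-14.800,6.400] max=[21.600,13.500,24.600] diag=41.099

A = translate([8.1, -4.7, 6.4]) cylinder(h=11.1, r=10.1) → bbox [-2,-14.8,6.4] .. [18.2,5.4,17.5]
B = cube([3.4, 8.1, 7.1]) → bbox [0,0,0] .. [3.4,8.1,7.1]
lo = A.lo+B.lo = [-2+0, -14.8+0, 6.4+0] = [-2.000,-14.800,6.400]
hi = A.hi+B.hi = [18.2+3.4, 5.4+8.1, 17.5+7.1] = [21.600,13.500,24.600]
diag = √(23.6²+28.3²+18.2²) = √1689.09 = 41.099


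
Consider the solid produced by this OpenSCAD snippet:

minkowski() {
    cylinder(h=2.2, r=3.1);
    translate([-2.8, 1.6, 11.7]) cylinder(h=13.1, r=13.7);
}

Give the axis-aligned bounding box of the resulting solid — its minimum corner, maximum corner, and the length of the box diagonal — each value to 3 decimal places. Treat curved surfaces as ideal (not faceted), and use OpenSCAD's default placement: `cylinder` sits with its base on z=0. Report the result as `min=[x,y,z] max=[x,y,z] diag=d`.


A = translate([-2.8, 1.6, 11.7]) cylinder(h=13.1, r=13.7) → bbox [-16.5,-12.1,11.7] .. [10.9,15.3,24.8]
B = cylinder(h=2.2, r=3.1) → bbox [-3.1,-3.1,0] .. [3.1,3.1,2.2]
lo = A.lo+B.lo = [-16.5-3.1, -12.1-3.1, 11.7+0] = [-19.600,-15.200,11.700]
hi = A.hi+B.hi = [10.9+3.1, 15.3+3.1, 24.8+2.2] = [14.000,18.400,27.000]
diag = √(33.6²+33.6²+15.3²) = √2492.01 = 49.920

min=[-19.600,-15.200,11.700] max=[14.000,18.400,27.000] diag=49.920


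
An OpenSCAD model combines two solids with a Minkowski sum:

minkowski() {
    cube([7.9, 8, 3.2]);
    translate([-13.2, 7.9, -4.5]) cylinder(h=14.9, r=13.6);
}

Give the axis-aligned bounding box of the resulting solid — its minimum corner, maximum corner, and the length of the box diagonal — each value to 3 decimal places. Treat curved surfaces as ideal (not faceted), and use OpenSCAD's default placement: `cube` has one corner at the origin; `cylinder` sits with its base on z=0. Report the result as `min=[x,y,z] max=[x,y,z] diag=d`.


min=[-26.800,-5.700,-4.500] max=[8.300,29.500,13.600] diag=52.902

A = translate([-13.2, 7.9, -4.5]) cylinder(h=14.9, r=13.6) → bbox [-26.8,-5.7,-4.5] .. [0.4,21.5,10.4]
B = cube([7.9, 8, 3.2]) → bbox [0,0,0] .. [7.9,8,3.2]
lo = A.lo+B.lo = [-26.8+0, -5.7+0, -4.5+0] = [-26.800,-5.700,-4.500]
hi = A.hi+B.hi = [0.4+7.9, 21.5+8, 10.4+3.2] = [8.300,29.500,13.600]
diag = √(35.1²+35.2²+18.1²) = √2798.66 = 52.902


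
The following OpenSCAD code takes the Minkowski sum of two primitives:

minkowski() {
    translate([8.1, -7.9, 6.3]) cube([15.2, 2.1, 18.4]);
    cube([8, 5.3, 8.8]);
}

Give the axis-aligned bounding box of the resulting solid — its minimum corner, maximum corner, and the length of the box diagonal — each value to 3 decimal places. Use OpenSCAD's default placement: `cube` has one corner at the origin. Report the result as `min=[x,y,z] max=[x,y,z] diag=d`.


min=[8.100,-7.900,6.300] max=[31.300,-0.500,33.500] diag=36.508

A = translate([8.1, -7.9, 6.3]) cube([15.2, 2.1, 18.4]) → bbox [8.1,-7.9,6.3] .. [23.3,-5.8,24.7]
B = cube([8, 5.3, 8.8]) → bbox [0,0,0] .. [8,5.3,8.8]
lo = A.lo+B.lo = [8.1+0, -7.9+0, 6.3+0] = [8.100,-7.900,6.300]
hi = A.hi+B.hi = [23.3+8, -5.8+5.3, 24.7+8.8] = [31.300,-0.500,33.500]
diag = √(23.2²+7.4²+27.2²) = √1332.84 = 36.508


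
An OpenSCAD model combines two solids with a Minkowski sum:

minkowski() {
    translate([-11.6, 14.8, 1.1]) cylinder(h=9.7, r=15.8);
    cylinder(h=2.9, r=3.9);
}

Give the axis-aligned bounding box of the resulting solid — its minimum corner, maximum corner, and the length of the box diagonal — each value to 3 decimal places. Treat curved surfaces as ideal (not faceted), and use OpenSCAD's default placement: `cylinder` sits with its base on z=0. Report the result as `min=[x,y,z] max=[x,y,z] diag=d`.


min=[-31.300,-4.900,1.100] max=[8.100,34.500,13.700] diag=57.127

A = translate([-11.6, 14.8, 1.1]) cylinder(h=9.7, r=15.8) → bbox [-27.4,-1,1.1] .. [4.2,30.6,10.8]
B = cylinder(h=2.9, r=3.9) → bbox [-3.9,-3.9,0] .. [3.9,3.9,2.9]
lo = A.lo+B.lo = [-27.4-3.9, -1-3.9, 1.1+0] = [-31.300,-4.900,1.100]
hi = A.hi+B.hi = [4.2+3.9, 30.6+3.9, 10.8+2.9] = [8.100,34.500,13.700]
diag = √(39.4²+39.4²+12.6²) = √3263.48 = 57.127


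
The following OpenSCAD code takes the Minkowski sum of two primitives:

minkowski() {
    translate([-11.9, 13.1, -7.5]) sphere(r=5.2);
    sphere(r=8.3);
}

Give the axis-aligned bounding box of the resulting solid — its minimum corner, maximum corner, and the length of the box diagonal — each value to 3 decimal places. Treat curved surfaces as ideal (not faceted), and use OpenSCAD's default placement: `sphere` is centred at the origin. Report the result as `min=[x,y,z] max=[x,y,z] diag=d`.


min=[-25.400,-0.400,-21.000] max=[1.600,26.600,6.000] diag=46.765

A = translate([-11.9, 13.1, -7.5]) sphere(r=5.2) → bbox [-17.1,7.9,-12.7] .. [-6.7,18.3,-2.3]
B = sphere(r=8.3) → bbox [-8.3,-8.3,-8.3] .. [8.3,8.3,8.3]
lo = A.lo+B.lo = [-17.1-8.3, 7.9-8.3, -12.7-8.3] = [-25.400,-0.400,-21.000]
hi = A.hi+B.hi = [-6.7+8.3, 18.3+8.3, -2.3+8.3] = [1.600,26.600,6.000]
diag = √(27²+27²+27²) = √2187 = 46.765


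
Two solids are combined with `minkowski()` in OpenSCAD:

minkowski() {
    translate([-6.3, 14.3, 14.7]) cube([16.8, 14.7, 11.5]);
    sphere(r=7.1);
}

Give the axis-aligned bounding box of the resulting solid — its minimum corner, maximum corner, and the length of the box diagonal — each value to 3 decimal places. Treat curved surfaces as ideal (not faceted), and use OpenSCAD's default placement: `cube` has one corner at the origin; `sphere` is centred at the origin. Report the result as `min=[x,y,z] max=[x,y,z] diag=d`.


A = translate([-6.3, 14.3, 14.7]) cube([16.8, 14.7, 11.5]) → bbox [-6.3,14.3,14.7] .. [10.5,29,26.2]
B = sphere(r=7.1) → bbox [-7.1,-7.1,-7.1] .. [7.1,7.1,7.1]
lo = A.lo+B.lo = [-6.3-7.1, 14.3-7.1, 14.7-7.1] = [-13.400,7.200,7.600]
hi = A.hi+B.hi = [10.5+7.1, 29+7.1, 26.2+7.1] = [17.600,36.100,33.300]
diag = √(31²+28.9²+25.7²) = √2456.7 = 49.565

min=[-13.400,7.200,7.600] max=[17.600,36.100,33.300] diag=49.565


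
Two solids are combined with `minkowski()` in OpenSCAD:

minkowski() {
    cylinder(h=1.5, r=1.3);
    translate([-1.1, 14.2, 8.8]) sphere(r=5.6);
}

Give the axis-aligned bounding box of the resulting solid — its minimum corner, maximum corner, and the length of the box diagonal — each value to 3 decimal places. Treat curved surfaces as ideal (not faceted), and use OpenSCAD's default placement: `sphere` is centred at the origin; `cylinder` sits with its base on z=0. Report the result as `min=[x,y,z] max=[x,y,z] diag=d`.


min=[-8.000,7.300,3.200] max=[5.800,21.100,15.900] diag=23.285

A = translate([-1.1, 14.2, 8.8]) sphere(r=5.6) → bbox [-6.7,8.6,3.2] .. [4.5,19.8,14.4]
B = cylinder(h=1.5, r=1.3) → bbox [-1.3,-1.3,0] .. [1.3,1.3,1.5]
lo = A.lo+B.lo = [-6.7-1.3, 8.6-1.3, 3.2+0] = [-8.000,7.300,3.200]
hi = A.hi+B.hi = [4.5+1.3, 19.8+1.3, 14.4+1.5] = [5.800,21.100,15.900]
diag = √(13.8²+13.8²+12.7²) = √542.17 = 23.285


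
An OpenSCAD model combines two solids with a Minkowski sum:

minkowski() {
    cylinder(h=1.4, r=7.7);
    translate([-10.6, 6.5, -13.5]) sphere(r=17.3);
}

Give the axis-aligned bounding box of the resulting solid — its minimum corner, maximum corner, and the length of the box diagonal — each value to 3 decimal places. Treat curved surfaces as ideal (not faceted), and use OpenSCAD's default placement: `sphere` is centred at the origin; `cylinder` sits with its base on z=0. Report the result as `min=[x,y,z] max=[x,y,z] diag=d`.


min=[-35.600,-18.500,-30.800] max=[14.400,31.500,5.200] diag=79.347

A = translate([-10.6, 6.5, -13.5]) sphere(r=17.3) → bbox [-27.9,-10.8,-30.8] .. [6.7,23.8,3.8]
B = cylinder(h=1.4, r=7.7) → bbox [-7.7,-7.7,0] .. [7.7,7.7,1.4]
lo = A.lo+B.lo = [-27.9-7.7, -10.8-7.7, -30.8+0] = [-35.600,-18.500,-30.800]
hi = A.hi+B.hi = [6.7+7.7, 23.8+7.7, 3.8+1.4] = [14.400,31.500,5.200]
diag = √(50²+50²+36²) = √6296 = 79.347


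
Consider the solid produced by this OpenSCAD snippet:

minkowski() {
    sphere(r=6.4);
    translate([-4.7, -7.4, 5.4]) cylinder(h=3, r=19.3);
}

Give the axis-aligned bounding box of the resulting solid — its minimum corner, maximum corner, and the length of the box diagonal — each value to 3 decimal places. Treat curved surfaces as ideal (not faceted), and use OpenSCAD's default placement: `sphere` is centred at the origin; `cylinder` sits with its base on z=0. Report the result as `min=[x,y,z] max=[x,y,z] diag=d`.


A = translate([-4.7, -7.4, 5.4]) cylinder(h=3, r=19.3) → bbox [-24,-26.7,5.4] .. [14.6,11.9,8.4]
B = sphere(r=6.4) → bbox [-6.4,-6.4,-6.4] .. [6.4,6.4,6.4]
lo = A.lo+B.lo = [-24-6.4, -26.7-6.4, 5.4-6.4] = [-30.400,-33.100,-1.000]
hi = A.hi+B.hi = [14.6+6.4, 11.9+6.4, 8.4+6.4] = [21.000,18.300,14.800]
diag = √(51.4²+51.4²+15.8²) = √5533.56 = 74.388

min=[-30.400,-33.100,-1.000] max=[21.000,18.300,14.800] diag=74.388


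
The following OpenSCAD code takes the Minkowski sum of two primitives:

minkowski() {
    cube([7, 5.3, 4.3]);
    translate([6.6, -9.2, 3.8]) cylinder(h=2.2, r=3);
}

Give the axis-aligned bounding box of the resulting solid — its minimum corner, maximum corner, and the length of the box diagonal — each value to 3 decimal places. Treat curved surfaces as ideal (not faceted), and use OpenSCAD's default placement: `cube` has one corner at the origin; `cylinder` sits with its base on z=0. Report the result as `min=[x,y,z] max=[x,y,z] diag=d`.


min=[3.600,-12.200,3.800] max=[16.600,-0.900,10.300] diag=18.410

A = translate([6.6, -9.2, 3.8]) cylinder(h=2.2, r=3) → bbox [3.6,-12.2,3.8] .. [9.6,-6.2,6]
B = cube([7, 5.3, 4.3]) → bbox [0,0,0] .. [7,5.3,4.3]
lo = A.lo+B.lo = [3.6+0, -12.2+0, 3.8+0] = [3.600,-12.200,3.800]
hi = A.hi+B.hi = [9.6+7, -6.2+5.3, 6+4.3] = [16.600,-0.900,10.300]
diag = √(13²+11.3²+6.5²) = √338.94 = 18.410


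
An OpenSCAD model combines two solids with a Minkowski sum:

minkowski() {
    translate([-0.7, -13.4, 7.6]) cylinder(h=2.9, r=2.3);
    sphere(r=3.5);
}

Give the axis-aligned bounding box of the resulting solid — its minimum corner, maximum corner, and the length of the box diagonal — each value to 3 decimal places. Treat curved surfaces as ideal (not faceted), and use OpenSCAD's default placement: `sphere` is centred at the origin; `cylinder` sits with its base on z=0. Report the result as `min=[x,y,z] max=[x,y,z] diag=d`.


min=[-6.500,-19.200,4.100] max=[5.100,-7.600,14.000] diag=19.161

A = translate([-0.7, -13.4, 7.6]) cylinder(h=2.9, r=2.3) → bbox [-3,-15.7,7.6] .. [1.6,-11.1,10.5]
B = sphere(r=3.5) → bbox [-3.5,-3.5,-3.5] .. [3.5,3.5,3.5]
lo = A.lo+B.lo = [-3-3.5, -15.7-3.5, 7.6-3.5] = [-6.500,-19.200,4.100]
hi = A.hi+B.hi = [1.6+3.5, -11.1+3.5, 10.5+3.5] = [5.100,-7.600,14.000]
diag = √(11.6²+11.6²+9.9²) = √367.13 = 19.161


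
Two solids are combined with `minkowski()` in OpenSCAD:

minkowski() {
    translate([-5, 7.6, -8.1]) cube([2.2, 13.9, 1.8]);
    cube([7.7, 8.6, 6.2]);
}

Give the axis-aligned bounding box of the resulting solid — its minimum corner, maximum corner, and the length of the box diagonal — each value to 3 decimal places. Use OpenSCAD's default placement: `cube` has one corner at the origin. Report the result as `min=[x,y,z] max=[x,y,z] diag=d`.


min=[-5.000,7.600,-8.100] max=[4.900,30.100,-0.100] diag=25.851

A = translate([-5, 7.6, -8.1]) cube([2.2, 13.9, 1.8]) → bbox [-5,7.6,-8.1] .. [-2.8,21.5,-6.3]
B = cube([7.7, 8.6, 6.2]) → bbox [0,0,0] .. [7.7,8.6,6.2]
lo = A.lo+B.lo = [-5+0, 7.6+0, -8.1+0] = [-5.000,7.600,-8.100]
hi = A.hi+B.hi = [-2.8+7.7, 21.5+8.6, -6.3+6.2] = [4.900,30.100,-0.100]
diag = √(9.9²+22.5²+8²) = √668.26 = 25.851


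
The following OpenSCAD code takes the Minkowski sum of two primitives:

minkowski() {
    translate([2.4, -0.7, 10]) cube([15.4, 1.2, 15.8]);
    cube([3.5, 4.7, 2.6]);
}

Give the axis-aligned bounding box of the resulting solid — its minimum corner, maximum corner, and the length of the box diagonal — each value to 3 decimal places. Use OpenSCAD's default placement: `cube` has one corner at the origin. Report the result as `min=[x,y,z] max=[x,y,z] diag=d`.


A = translate([2.4, -0.7, 10]) cube([15.4, 1.2, 15.8]) → bbox [2.4,-0.7,10] .. [17.8,0.5,25.8]
B = cube([3.5, 4.7, 2.6]) → bbox [0,0,0] .. [3.5,4.7,2.6]
lo = A.lo+B.lo = [2.4+0, -0.7+0, 10+0] = [2.400,-0.700,10.000]
hi = A.hi+B.hi = [17.8+3.5, 0.5+4.7, 25.8+2.6] = [21.300,5.200,28.400]
diag = √(18.9²+5.9²+18.4²) = √730.58 = 27.029

min=[2.400,-0.700,10.000] max=[21.300,5.200,28.400] diag=27.029


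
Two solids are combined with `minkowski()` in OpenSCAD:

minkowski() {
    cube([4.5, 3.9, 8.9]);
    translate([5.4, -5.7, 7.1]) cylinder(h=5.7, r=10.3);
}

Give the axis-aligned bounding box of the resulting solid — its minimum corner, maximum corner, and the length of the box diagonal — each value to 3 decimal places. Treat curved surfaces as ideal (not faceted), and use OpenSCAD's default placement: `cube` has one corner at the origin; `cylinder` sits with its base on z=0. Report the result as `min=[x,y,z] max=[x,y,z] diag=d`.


min=[-4.900,-16.000,7.100] max=[20.200,8.500,21.700] diag=37.992

A = translate([5.4, -5.7, 7.1]) cylinder(h=5.7, r=10.3) → bbox [-4.9,-16,7.1] .. [15.7,4.6,12.8]
B = cube([4.5, 3.9, 8.9]) → bbox [0,0,0] .. [4.5,3.9,8.9]
lo = A.lo+B.lo = [-4.9+0, -16+0, 7.1+0] = [-4.900,-16.000,7.100]
hi = A.hi+B.hi = [15.7+4.5, 4.6+3.9, 12.8+8.9] = [20.200,8.500,21.700]
diag = √(25.1²+24.5²+14.6²) = √1443.42 = 37.992


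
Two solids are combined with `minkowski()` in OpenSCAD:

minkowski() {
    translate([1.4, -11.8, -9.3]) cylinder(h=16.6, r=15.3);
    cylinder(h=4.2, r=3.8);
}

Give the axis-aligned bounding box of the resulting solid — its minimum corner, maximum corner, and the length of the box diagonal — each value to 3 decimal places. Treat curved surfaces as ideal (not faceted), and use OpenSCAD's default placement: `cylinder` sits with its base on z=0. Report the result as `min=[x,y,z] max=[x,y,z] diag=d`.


A = translate([1.4, -11.8, -9.3]) cylinder(h=16.6, r=15.3) → bbox [-13.9,-27.1,-9.3] .. [16.7,3.5,7.3]
B = cylinder(h=4.2, r=3.8) → bbox [-3.8,-3.8,0] .. [3.8,3.8,4.2]
lo = A.lo+B.lo = [-13.9-3.8, -27.1-3.8, -9.3+0] = [-17.700,-30.900,-9.300]
hi = A.hi+B.hi = [16.7+3.8, 3.5+3.8, 7.3+4.2] = [20.500,7.300,11.500]
diag = √(38.2²+38.2²+20.8²) = √3351.12 = 57.889

min=[-17.700,-30.900,-9.300] max=[20.500,7.300,11.500] diag=57.889


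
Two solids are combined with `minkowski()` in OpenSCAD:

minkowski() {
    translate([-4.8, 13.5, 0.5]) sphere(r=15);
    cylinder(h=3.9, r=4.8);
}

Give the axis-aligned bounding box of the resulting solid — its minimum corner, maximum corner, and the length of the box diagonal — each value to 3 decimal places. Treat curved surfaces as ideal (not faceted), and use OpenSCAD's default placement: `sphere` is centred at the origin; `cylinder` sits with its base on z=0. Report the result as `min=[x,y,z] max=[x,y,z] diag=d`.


min=[-24.600,-6.300,-14.500] max=[15.000,33.300,19.400] diag=65.464

A = translate([-4.8, 13.5, 0.5]) sphere(r=15) → bbox [-19.8,-1.5,-14.5] .. [10.2,28.5,15.5]
B = cylinder(h=3.9, r=4.8) → bbox [-4.8,-4.8,0] .. [4.8,4.8,3.9]
lo = A.lo+B.lo = [-19.8-4.8, -1.5-4.8, -14.5+0] = [-24.600,-6.300,-14.500]
hi = A.hi+B.hi = [10.2+4.8, 28.5+4.8, 15.5+3.9] = [15.000,33.300,19.400]
diag = √(39.6²+39.6²+33.9²) = √4285.53 = 65.464


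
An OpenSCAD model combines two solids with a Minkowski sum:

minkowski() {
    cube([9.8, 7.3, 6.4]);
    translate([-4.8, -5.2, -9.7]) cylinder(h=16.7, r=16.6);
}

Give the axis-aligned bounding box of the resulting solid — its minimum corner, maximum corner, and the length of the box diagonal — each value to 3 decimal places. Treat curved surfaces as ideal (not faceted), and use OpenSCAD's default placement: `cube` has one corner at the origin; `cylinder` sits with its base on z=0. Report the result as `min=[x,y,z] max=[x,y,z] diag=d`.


A = translate([-4.8, -5.2, -9.7]) cylinder(h=16.7, r=16.6) → bbox [-21.4,-21.8,-9.7] .. [11.8,11.4,7]
B = cube([9.8, 7.3, 6.4]) → bbox [0,0,0] .. [9.8,7.3,6.4]
lo = A.lo+B.lo = [-21.4+0, -21.8+0, -9.7+0] = [-21.400,-21.800,-9.700]
hi = A.hi+B.hi = [11.8+9.8, 11.4+7.3, 7+6.4] = [21.600,18.700,13.400]
diag = √(43²+40.5²+23.1²) = √4022.86 = 63.426

min=[-21.400,-21.800,-9.700] max=[21.600,18.700,13.400] diag=63.426


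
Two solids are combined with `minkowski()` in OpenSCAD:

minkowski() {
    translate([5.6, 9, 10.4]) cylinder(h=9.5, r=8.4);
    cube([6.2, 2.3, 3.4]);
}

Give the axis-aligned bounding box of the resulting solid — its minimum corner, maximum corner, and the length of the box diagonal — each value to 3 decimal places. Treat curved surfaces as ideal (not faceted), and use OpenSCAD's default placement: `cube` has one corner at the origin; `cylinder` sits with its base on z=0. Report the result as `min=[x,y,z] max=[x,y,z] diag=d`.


min=[-2.800,0.600,10.400] max=[20.200,19.700,23.300] diag=32.561

A = translate([5.6, 9, 10.4]) cylinder(h=9.5, r=8.4) → bbox [-2.8,0.6,10.4] .. [14,17.4,19.9]
B = cube([6.2, 2.3, 3.4]) → bbox [0,0,0] .. [6.2,2.3,3.4]
lo = A.lo+B.lo = [-2.8+0, 0.6+0, 10.4+0] = [-2.800,0.600,10.400]
hi = A.hi+B.hi = [14+6.2, 17.4+2.3, 19.9+3.4] = [20.200,19.700,23.300]
diag = √(23²+19.1²+12.9²) = √1060.22 = 32.561


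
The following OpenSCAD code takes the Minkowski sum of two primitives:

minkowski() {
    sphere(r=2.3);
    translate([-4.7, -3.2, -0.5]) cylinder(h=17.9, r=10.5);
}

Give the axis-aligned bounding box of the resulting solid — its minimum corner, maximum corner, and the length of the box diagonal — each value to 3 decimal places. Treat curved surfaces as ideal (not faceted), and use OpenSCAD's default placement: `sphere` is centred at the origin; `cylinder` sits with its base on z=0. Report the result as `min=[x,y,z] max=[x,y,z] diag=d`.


min=[-17.500,-16.000,-2.800] max=[8.100,9.600,19.700] diag=42.626

A = translate([-4.7, -3.2, -0.5]) cylinder(h=17.9, r=10.5) → bbox [-15.2,-13.7,-0.5] .. [5.8,7.3,17.4]
B = sphere(r=2.3) → bbox [-2.3,-2.3,-2.3] .. [2.3,2.3,2.3]
lo = A.lo+B.lo = [-15.2-2.3, -13.7-2.3, -0.5-2.3] = [-17.500,-16.000,-2.800]
hi = A.hi+B.hi = [5.8+2.3, 7.3+2.3, 17.4+2.3] = [8.100,9.600,19.700]
diag = √(25.6²+25.6²+22.5²) = √1816.97 = 42.626


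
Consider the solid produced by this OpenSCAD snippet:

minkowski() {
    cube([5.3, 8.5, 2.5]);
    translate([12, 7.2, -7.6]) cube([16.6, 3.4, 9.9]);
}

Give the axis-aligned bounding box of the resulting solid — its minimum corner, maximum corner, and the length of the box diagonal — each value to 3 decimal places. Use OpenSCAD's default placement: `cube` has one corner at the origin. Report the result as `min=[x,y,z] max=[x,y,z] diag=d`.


min=[12.000,7.200,-7.600] max=[33.900,19.100,4.800] diag=27.838

A = translate([12, 7.2, -7.6]) cube([16.6, 3.4, 9.9]) → bbox [12,7.2,-7.6] .. [28.6,10.6,2.3]
B = cube([5.3, 8.5, 2.5]) → bbox [0,0,0] .. [5.3,8.5,2.5]
lo = A.lo+B.lo = [12+0, 7.2+0, -7.6+0] = [12.000,7.200,-7.600]
hi = A.hi+B.hi = [28.6+5.3, 10.6+8.5, 2.3+2.5] = [33.900,19.100,4.800]
diag = √(21.9²+11.9²+12.4²) = √774.98 = 27.838


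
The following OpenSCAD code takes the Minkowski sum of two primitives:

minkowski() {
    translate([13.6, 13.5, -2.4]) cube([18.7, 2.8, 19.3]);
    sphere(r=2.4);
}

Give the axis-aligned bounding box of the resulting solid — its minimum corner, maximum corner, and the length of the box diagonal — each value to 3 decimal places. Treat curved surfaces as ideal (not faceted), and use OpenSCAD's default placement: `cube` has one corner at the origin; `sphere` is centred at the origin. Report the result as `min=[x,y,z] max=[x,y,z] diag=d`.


min=[11.200,11.100,-4.800] max=[34.700,18.700,19.300] diag=34.508

A = translate([13.6, 13.5, -2.4]) cube([18.7, 2.8, 19.3]) → bbox [13.6,13.5,-2.4] .. [32.3,16.3,16.9]
B = sphere(r=2.4) → bbox [-2.4,-2.4,-2.4] .. [2.4,2.4,2.4]
lo = A.lo+B.lo = [13.6-2.4, 13.5-2.4, -2.4-2.4] = [11.200,11.100,-4.800]
hi = A.hi+B.hi = [32.3+2.4, 16.3+2.4, 16.9+2.4] = [34.700,18.700,19.300]
diag = √(23.5²+7.6²+24.1²) = √1190.82 = 34.508


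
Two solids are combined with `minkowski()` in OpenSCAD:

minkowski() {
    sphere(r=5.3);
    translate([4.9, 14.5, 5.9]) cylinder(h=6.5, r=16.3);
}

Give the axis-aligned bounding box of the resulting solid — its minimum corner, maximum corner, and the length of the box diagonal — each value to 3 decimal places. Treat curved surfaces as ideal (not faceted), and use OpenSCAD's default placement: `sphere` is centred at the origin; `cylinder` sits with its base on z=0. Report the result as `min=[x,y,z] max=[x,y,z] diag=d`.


A = translate([4.9, 14.5, 5.9]) cylinder(h=6.5, r=16.3) → bbox [-11.4,-1.8,5.9] .. [21.2,30.8,12.4]
B = sphere(r=5.3) → bbox [-5.3,-5.3,-5.3] .. [5.3,5.3,5.3]
lo = A.lo+B.lo = [-11.4-5.3, -1.8-5.3, 5.9-5.3] = [-16.700,-7.100,0.600]
hi = A.hi+B.hi = [21.2+5.3, 30.8+5.3, 12.4+5.3] = [26.500,36.100,17.700]
diag = √(43.2²+43.2²+17.1²) = √4024.89 = 63.442

min=[-16.700,-7.100,0.600] max=[26.500,36.100,17.700] diag=63.442
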